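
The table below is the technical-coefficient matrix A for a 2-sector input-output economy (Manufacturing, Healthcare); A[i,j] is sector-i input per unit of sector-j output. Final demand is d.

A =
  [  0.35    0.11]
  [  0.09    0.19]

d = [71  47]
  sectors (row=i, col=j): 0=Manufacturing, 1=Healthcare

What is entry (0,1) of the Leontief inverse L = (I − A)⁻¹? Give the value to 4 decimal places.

Form M = I − A:
  [  0.65   -0.11]
  [ -0.09    0.81]
Leontief inverse L = M⁻¹:
  [  1.5679    0.2129]
  [  0.1742    1.2582]
Total output x = L · d:
  x_0 = 1.5679·71 + 0.2129·47 = 121.3318
  x_1 = 0.1742·71 + 1.2582·47 = 71.5060

L[0,1] = 0.2129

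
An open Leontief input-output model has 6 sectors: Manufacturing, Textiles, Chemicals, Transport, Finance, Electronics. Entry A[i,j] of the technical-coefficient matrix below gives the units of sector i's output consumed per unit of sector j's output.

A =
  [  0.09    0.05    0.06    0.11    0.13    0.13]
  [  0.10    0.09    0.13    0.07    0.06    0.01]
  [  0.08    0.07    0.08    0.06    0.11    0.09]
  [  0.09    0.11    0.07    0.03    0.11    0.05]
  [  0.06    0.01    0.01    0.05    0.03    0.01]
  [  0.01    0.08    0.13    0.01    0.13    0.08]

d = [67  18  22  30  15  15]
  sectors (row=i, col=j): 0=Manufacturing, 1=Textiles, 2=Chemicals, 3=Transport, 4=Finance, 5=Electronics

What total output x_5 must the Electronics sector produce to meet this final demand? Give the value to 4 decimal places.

31.4483

Form M = I − A:
  [  0.91   -0.05   -0.06   -0.11   -0.13   -0.13]
  [ -0.10    0.91   -0.13   -0.07   -0.06   -0.01]
  [ -0.08   -0.07    0.92   -0.06   -0.11   -0.09]
  [ -0.09   -0.11   -0.07    0.97   -0.11   -0.05]
  [ -0.06   -0.01   -0.01   -0.05    0.97   -0.01]
  [ -0.01   -0.08   -0.13   -0.01   -0.13    0.92]
Leontief inverse L = M⁻¹:
  [  1.1553    0.1121    0.1324    0.1606    0.2203    0.1886]
  [  0.1643    1.1443    0.1919    0.1208    0.1366    0.0625]
  [  0.1384    0.1228    1.1433    0.1063    0.1867    0.1405]
  [  0.1483    0.1588    0.1296    1.0775    0.1794    0.0959]
  [  0.0828    0.0295    0.0305    0.0683    1.0591    0.0302]
  [  0.0597    0.1240    0.1854    0.0486    0.1923    1.1196]
Total output x = L · d:
  x_0 = 1.1553·67 + 0.1121·18 + 0.1324·22 + 0.1606·30 + 0.2203·15 + 0.1886·15 = 93.2891
  x_1 = 0.1643·67 + 1.1443·18 + 0.1919·22 + 0.1208·30 + 0.1366·15 + 0.0625·15 = 42.4331
  x_2 = 0.1384·67 + 0.1228·18 + 1.1433·22 + 0.1063·30 + 0.1867·15 + 0.1405·15 = 44.7339
  x_3 = 0.1483·67 + 0.1588·18 + 0.1296·22 + 1.0775·30 + 0.1794·15 + 0.0959·15 = 52.0960
  x_4 = 0.0828·67 + 0.0295·18 + 0.0305·22 + 0.0683·30 + 1.0591·15 + 0.0302·15 = 25.1426
  x_5 = 0.0597·67 + 0.1240·18 + 0.1854·22 + 0.0486·30 + 0.1923·15 + 1.1196·15 = 31.4483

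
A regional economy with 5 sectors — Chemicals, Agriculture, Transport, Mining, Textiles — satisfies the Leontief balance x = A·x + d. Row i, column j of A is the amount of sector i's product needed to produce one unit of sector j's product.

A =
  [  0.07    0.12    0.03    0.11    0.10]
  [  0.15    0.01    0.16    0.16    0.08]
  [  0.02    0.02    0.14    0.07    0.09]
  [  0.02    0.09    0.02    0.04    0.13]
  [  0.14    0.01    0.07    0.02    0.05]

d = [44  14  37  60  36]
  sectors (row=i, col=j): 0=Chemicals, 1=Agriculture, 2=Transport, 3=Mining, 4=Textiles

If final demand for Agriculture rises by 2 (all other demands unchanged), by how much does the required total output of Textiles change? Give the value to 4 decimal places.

Form M = I − A:
  [  0.93   -0.12   -0.03   -0.11   -0.10]
  [ -0.15    0.99   -0.16   -0.16   -0.08]
  [ -0.02   -0.02    0.86   -0.07   -0.09]
  [ -0.02   -0.09   -0.02    0.96   -0.13]
  [ -0.14   -0.01   -0.07   -0.02    0.95]
Leontief inverse L = M⁻¹:
  [  1.1302    0.1554    0.0854    0.1650    0.1627]
  [  0.2051    1.0611    0.2229    0.2200    0.1622]
  [  0.0548    0.0413    1.1858    0.1024    0.1356]
  [  0.0675    0.1089    0.0614    1.0756    0.1693]
  [  0.1742    0.0394    0.1036    0.0568    1.0919]
Total output x = L · d:
  x_0 = 1.1302·44 + 0.1554·14 + 0.0854·37 + 0.1650·60 + 0.1627·36 = 70.8237
  x_1 = 0.2051·44 + 1.0611·14 + 0.2229·37 + 0.2200·60 + 0.1622·36 = 51.1620
  x_2 = 0.0548·44 + 0.0413·14 + 1.1858·37 + 0.1024·60 + 0.1356·36 = 57.8909
  x_3 = 0.0675·44 + 0.1089·14 + 0.0614·37 + 1.0756·60 + 0.1693·36 = 77.3942
  x_4 = 0.1742·44 + 0.0394·14 + 0.1036·37 + 0.0568·60 + 1.0919·36 = 54.7655
Δx_4 = L[4,1] · Δd_1 = 0.0394 · 2 = 0.0788

0.0788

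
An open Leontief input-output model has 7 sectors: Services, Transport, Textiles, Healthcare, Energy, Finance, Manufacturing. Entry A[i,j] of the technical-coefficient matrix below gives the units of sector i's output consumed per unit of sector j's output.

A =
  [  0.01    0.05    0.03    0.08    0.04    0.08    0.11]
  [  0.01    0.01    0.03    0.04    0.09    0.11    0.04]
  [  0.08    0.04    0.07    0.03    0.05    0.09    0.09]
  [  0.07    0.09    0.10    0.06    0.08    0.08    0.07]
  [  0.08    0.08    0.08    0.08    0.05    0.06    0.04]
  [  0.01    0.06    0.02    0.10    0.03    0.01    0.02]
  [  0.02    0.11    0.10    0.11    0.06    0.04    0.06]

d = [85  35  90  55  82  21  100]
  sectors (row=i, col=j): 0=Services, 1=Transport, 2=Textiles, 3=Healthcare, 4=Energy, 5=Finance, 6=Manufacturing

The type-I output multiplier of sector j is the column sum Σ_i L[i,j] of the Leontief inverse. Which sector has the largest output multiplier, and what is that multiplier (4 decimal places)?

Healthcare (1.8612)

Form M = I − A:
  [  0.99   -0.05   -0.03   -0.08   -0.04   -0.08   -0.11]
  [ -0.01    0.99   -0.03   -0.04   -0.09   -0.11   -0.04]
  [ -0.08   -0.04    0.93   -0.03   -0.05   -0.09   -0.09]
  [ -0.07   -0.09   -0.10    0.94   -0.08   -0.08   -0.07]
  [ -0.08   -0.08   -0.08   -0.08    0.95   -0.06   -0.04]
  [ -0.01   -0.06   -0.02   -0.10   -0.03    0.99   -0.02]
  [ -0.02   -0.11   -0.10   -0.11   -0.06   -0.04    0.94]
Leontief inverse L = M⁻¹:
  [  1.0375    0.0981    0.0765    0.1324    0.0815    0.1233    0.1489]
  [  0.0342    1.0479    0.0646    0.0829    0.1199    0.1418    0.0691]
  [  0.1089    0.0896    1.1167    0.0873    0.0922    0.1384    0.1368]
  [  0.1087    0.1479    0.1576    1.1260    0.1342    0.1438    0.1267]
  [  0.1130    0.1290    0.1290    0.1355    1.0972    0.1163    0.0903]
  [  0.0303    0.0885    0.0502    0.1294    0.0591    1.0429    0.0465]
  [  0.0589    0.1636    0.1568    0.1677    0.1138    0.1026    1.1122]
Total output x = L · d:
  x_0 = 1.0375·85 + 0.0981·35 + 0.0765·90 + 0.1324·55 + 0.0815·82 + 0.1233·21 + 0.1489·100 = 129.9438
  x_1 = 0.0342·85 + 1.0479·35 + 0.0646·90 + 0.0829·55 + 0.1199·82 + 0.1418·21 + 0.0691·100 = 69.6851
  x_2 = 0.1089·85 + 0.0896·35 + 1.1167·90 + 0.0873·55 + 0.0922·82 + 0.1384·21 + 0.1368·100 = 141.8535
  x_3 = 0.1087·85 + 0.1479·35 + 0.1576·90 + 1.1260·55 + 0.1342·82 + 0.1438·21 + 0.1267·100 = 117.2268
  x_4 = 0.1130·85 + 0.1290·35 + 0.1290·90 + 0.1355·55 + 1.0972·82 + 0.1163·21 + 0.0903·100 = 134.6209
  x_5 = 0.0303·85 + 0.0885·35 + 0.0502·90 + 0.1294·55 + 0.0591·82 + 1.0429·21 + 0.0465·100 = 48.7015
  x_6 = 0.0589·85 + 0.1636·35 + 0.1568·90 + 0.1677·55 + 0.1138·82 + 0.1026·21 + 1.1122·100 = 156.7764
Output multipliers (column sums of L):
  Services: 1.4915
  Transport: 1.7645
  Textiles: 1.7515
  Healthcare: 1.8612
  Energy: 1.6979
  Finance: 1.8091
  Manufacturing: 1.7305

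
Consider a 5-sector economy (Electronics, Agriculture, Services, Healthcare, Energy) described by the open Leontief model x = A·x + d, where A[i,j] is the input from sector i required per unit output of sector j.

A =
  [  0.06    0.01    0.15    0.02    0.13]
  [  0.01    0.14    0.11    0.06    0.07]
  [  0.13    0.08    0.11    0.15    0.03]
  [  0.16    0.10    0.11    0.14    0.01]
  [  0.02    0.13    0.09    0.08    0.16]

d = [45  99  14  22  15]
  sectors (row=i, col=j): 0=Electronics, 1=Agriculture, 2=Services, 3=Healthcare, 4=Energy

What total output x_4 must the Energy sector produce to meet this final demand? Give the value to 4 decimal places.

Form M = I − A:
  [  0.94   -0.01   -0.15   -0.02   -0.13]
  [ -0.01    0.86   -0.11   -0.06   -0.07]
  [ -0.13   -0.08    0.89   -0.15   -0.03]
  [ -0.16   -0.10   -0.11    0.86   -0.01]
  [ -0.02   -0.13   -0.09   -0.08    0.84]
Leontief inverse L = M⁻¹:
  [  1.1149    0.0727    0.2268    0.0880    0.1878]
  [  0.0638    1.2143    0.1890    0.1303    0.1194]
  [  0.2123    0.1572    1.2174    0.2368    0.0923]
  [  0.2430    0.1774    0.2220    1.2265    0.0749]
  [  0.0823    0.2234    0.1862    0.1644    1.2304]
Total output x = L · d:
  x_0 = 1.1149·45 + 0.0727·99 + 0.2268·14 + 0.0880·22 + 0.1878·15 = 65.2942
  x_1 = 0.0638·45 + 1.2143·99 + 0.1890·14 + 0.1303·22 + 0.1194·15 = 130.3882
  x_2 = 0.2123·45 + 0.1572·99 + 1.2174·14 + 0.2368·22 + 0.0923·15 = 48.7544
  x_3 = 0.2430·45 + 0.1774·99 + 0.2220·14 + 1.2265·22 + 0.0749·15 = 59.7138
  x_4 = 0.0823·45 + 0.2234·99 + 0.1862·14 + 0.1644·22 + 1.2304·15 = 50.5016

50.5016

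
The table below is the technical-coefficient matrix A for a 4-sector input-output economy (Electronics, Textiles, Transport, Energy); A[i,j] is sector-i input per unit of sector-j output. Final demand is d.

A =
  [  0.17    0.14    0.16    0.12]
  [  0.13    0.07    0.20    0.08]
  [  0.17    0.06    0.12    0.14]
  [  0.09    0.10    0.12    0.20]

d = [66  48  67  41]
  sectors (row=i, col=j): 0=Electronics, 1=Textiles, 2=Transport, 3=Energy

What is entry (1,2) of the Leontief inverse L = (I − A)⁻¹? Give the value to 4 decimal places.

Form M = I − A:
  [  0.83   -0.14   -0.16   -0.12]
  [ -0.13    0.93   -0.20   -0.08]
  [ -0.17   -0.06    0.88   -0.14]
  [ -0.09   -0.10   -0.12    0.80]
Leontief inverse L = M⁻¹:
  [  1.3461    0.2556    0.3420    0.2873]
  [  0.2762    1.1625    0.3441    0.2179]
  [  0.3160    0.1601    1.2691    0.2855]
  [  0.2334    0.1981    0.2719    1.3524]
Total output x = L · d:
  x_0 = 1.3461·66 + 0.2556·48 + 0.3420·67 + 0.2873·41 = 135.8026
  x_1 = 0.2762·66 + 1.1625·48 + 0.3441·67 + 0.2179·41 = 106.0176
  x_2 = 0.3160·66 + 0.1601·48 + 1.2691·67 + 0.2855·41 = 125.2814
  x_3 = 0.2334·66 + 0.1981·48 + 0.2719·67 + 1.3524·41 = 98.5722

L[1,2] = 0.3441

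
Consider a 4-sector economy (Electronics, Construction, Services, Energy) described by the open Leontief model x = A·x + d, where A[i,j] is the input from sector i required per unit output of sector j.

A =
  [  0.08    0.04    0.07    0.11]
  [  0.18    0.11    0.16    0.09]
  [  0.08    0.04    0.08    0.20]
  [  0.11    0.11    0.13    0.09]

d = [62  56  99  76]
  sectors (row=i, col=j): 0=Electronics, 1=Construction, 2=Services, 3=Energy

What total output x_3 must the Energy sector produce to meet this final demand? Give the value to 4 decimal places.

132.0167

Form M = I − A:
  [  0.92   -0.04   -0.07   -0.11]
  [ -0.18    0.89   -0.16   -0.09]
  [ -0.08   -0.04    0.92   -0.20]
  [ -0.11   -0.11   -0.13    0.91]
Leontief inverse L = M⁻¹:
  [  1.1335    0.0778    0.1241    0.1720]
  [  0.2761    1.1728    0.2540    0.2052]
  [  0.1523    0.0935    1.1546    0.2814]
  [  0.1922    0.1645    0.2106    1.1847]
Total output x = L · d:
  x_0 = 1.1335·62 + 0.0778·56 + 0.1241·99 + 0.1720·76 = 99.9881
  x_1 = 0.2761·62 + 1.1728·56 + 0.2540·99 + 0.2052·76 = 123.5271
  x_2 = 0.1523·62 + 0.0935·56 + 1.1546·99 + 0.2814·76 = 150.3733
  x_3 = 0.1922·62 + 0.1645·56 + 0.2106·99 + 1.1847·76 = 132.0167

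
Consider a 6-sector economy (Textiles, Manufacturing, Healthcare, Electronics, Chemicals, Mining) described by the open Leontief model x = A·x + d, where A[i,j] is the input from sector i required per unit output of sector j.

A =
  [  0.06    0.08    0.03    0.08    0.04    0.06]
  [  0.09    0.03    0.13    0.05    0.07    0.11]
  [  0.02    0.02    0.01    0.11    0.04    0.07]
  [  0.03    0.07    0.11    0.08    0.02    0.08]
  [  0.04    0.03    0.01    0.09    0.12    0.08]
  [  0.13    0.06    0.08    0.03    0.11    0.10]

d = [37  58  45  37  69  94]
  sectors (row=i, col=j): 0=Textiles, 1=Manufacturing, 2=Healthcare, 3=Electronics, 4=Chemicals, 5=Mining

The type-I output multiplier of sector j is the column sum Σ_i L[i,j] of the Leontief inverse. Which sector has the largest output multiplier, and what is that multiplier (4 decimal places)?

Form M = I − A:
  [  0.94   -0.08   -0.03   -0.08   -0.04   -0.06]
  [ -0.09    0.97   -0.13   -0.05   -0.07   -0.11]
  [ -0.02   -0.02    0.99   -0.11   -0.04   -0.07]
  [ -0.03   -0.07   -0.11    0.92   -0.02   -0.08]
  [ -0.04   -0.03   -0.01   -0.09    0.88   -0.08]
  [ -0.13   -0.06   -0.08   -0.03   -0.11    0.90]
Leontief inverse L = M⁻¹:
  [  1.0983    0.1100    0.0709    0.1212    0.0784    0.1099]
  [  0.1387    1.0683    0.1718    0.1084    0.1233    0.1738]
  [  0.0490    0.0447    1.0427    0.1417    0.0700    0.1086]
  [  0.0700    0.1004    0.1520    1.1270    0.0605    0.1343]
  [  0.0791    0.0615    0.0479    0.1344    1.1666    0.1322]
  [  0.1842    0.1019    0.1253    0.0913    0.1704    1.1689]
Total output x = L · d:
  x_0 = 1.0983·37 + 0.1100·58 + 0.0709·45 + 0.1212·37 + 0.0784·69 + 0.1099·94 = 70.4317
  x_1 = 0.1387·37 + 1.0683·58 + 0.1718·45 + 0.1084·37 + 0.1233·69 + 0.1738·94 = 103.6740
  x_2 = 0.0490·37 + 0.0447·58 + 1.0427·45 + 0.1417·37 + 0.0700·69 + 0.1086·94 = 71.6080
  x_3 = 0.0700·37 + 0.1004·58 + 0.1520·45 + 1.1270·37 + 0.0605·69 + 0.1343·94 = 73.7474
  x_4 = 0.0791·37 + 0.0615·58 + 0.0479·45 + 0.1344·37 + 1.1666·69 + 0.1322·94 = 106.5349
  x_5 = 0.1842·37 + 0.1019·58 + 0.1253·45 + 0.0913·37 + 0.1704·69 + 1.1689·94 = 143.3739
Output multipliers (column sums of L):
  Textiles: 1.6193
  Manufacturing: 1.4868
  Healthcare: 1.6105
  Electronics: 1.7240
  Chemicals: 1.6691
  Mining: 1.8276

Mining (1.8276)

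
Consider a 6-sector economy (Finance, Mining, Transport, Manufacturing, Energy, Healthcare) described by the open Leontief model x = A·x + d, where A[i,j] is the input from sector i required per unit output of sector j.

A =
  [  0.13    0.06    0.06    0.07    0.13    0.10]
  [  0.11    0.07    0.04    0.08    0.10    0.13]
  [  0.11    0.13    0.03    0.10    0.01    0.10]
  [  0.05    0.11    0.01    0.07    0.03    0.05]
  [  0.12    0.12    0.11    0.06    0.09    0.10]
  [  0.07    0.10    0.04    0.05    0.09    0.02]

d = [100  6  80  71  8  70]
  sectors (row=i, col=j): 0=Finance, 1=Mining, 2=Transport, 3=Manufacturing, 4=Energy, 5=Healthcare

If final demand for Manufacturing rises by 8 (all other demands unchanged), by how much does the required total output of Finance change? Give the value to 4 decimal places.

1.1534

Form M = I − A:
  [  0.87   -0.06   -0.06   -0.07   -0.13   -0.10]
  [ -0.11    0.93   -0.04   -0.08   -0.10   -0.13]
  [ -0.11   -0.13    0.97   -0.10   -0.01   -0.10]
  [ -0.05   -0.11   -0.01    0.93   -0.03   -0.05]
  [ -0.12   -0.12   -0.11   -0.06    0.91   -0.10]
  [ -0.07   -0.10   -0.04   -0.05   -0.09    0.98]
Leontief inverse L = M⁻¹:
  [  1.2386    0.1621    0.1175    0.1442    0.2196    0.1896]
  [  0.2103    1.1661    0.0924    0.1494    0.1851    0.2121]
  [  0.1973    0.2115    1.0705    0.1631    0.0858    0.1745]
  [  0.1091    0.1654    0.0384    1.1125    0.0810    0.1020]
  [  0.2381    0.2302    0.1683    0.1430    1.1846    0.2002]
  [  0.1454    0.1688    0.0789    0.1021    0.1510    1.0863]
Total output x = L · d:
  x_0 = 1.2386·100 + 0.1621·6 + 0.1175·80 + 0.1442·71 + 0.2196·8 + 0.1896·70 = 159.5012
  x_1 = 0.2103·100 + 1.1661·6 + 0.0924·80 + 0.1494·71 + 0.1851·8 + 0.2121·70 = 62.3520
  x_2 = 0.1973·100 + 0.2115·6 + 1.0705·80 + 0.1631·71 + 0.0858·8 + 0.1745·70 = 131.1196
  x_3 = 0.1091·100 + 0.1654·6 + 0.0384·80 + 1.1125·71 + 0.0810·8 + 0.1020·70 = 101.7550
  x_4 = 0.2381·100 + 0.2302·6 + 0.1683·80 + 0.1430·71 + 1.1846·8 + 0.2002·70 = 72.2939
  x_5 = 0.1454·100 + 0.1688·6 + 0.0789·80 + 0.1021·71 + 0.1510·8 + 1.0863·70 = 106.3666
Δx_0 = L[0,3] · Δd_3 = 0.1442 · 8 = 1.1534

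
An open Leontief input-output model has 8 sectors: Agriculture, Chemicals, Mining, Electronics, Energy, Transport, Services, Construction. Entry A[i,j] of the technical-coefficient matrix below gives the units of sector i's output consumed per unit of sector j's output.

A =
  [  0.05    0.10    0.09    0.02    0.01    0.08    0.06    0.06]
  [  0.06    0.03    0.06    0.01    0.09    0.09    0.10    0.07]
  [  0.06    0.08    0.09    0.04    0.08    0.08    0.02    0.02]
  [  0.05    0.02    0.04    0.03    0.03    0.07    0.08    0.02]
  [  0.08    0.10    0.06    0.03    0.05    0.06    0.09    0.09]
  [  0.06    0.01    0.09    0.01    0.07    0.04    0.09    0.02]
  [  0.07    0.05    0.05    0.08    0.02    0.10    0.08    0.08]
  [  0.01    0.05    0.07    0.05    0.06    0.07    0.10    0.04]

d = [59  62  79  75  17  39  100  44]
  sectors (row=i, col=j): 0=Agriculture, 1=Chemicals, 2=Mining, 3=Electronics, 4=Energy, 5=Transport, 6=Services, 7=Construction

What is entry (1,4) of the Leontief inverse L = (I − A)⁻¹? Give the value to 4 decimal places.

L[1,4] = 0.1396

Form M = I − A:
  [  0.95   -0.10   -0.09   -0.02   -0.01   -0.08   -0.06   -0.06]
  [ -0.06    0.97   -0.06   -0.01   -0.09   -0.09   -0.10   -0.07]
  [ -0.06   -0.08    0.91   -0.04   -0.08   -0.08   -0.02   -0.02]
  [ -0.05   -0.02   -0.04    0.97   -0.03   -0.07   -0.08   -0.02]
  [ -0.08   -0.10   -0.06   -0.03    0.95   -0.06   -0.09   -0.09]
  [ -0.06   -0.01   -0.09   -0.01   -0.07    0.96   -0.09   -0.02]
  [ -0.07   -0.05   -0.05   -0.08   -0.02   -0.10    0.92   -0.08]
  [ -0.01   -0.05   -0.07   -0.05   -0.06   -0.07   -0.10    0.96]
Leontief inverse L = M⁻¹:
  [  1.0989    0.1465    0.1538    0.0496    0.0599    0.1462    0.1266    0.1028]
  [  0.1152    1.0857    0.1290    0.0455    0.1396    0.1612    0.1749    0.1210]
  [  0.1117    0.1307    1.1540    0.0671    0.1294    0.1444    0.0862    0.0643]
  [  0.0868    0.0545    0.0851    1.0531    0.0611    0.1172    0.1281    0.0520]
  [  0.1383    0.1586    0.1345    0.0674    1.1057    0.1402    0.1727    0.1454]
  [  0.1041    0.0562    0.1436    0.0382    0.1073    1.0963    0.1435    0.0592]
  [  0.1230    0.0998    0.1185    0.1142    0.0693    0.1717    1.1556    0.1262]
  [  0.0592    0.0948    0.1281    0.0815    0.1047    0.1331    0.1650    1.0830]
Total output x = L · d:
  x_0 = 1.0989·59 + 0.1465·62 + 0.1538·79 + 0.0496·75 + 0.0599·17 + 0.1462·39 + 0.1266·100 + 0.1028·44 = 113.6880
  x_1 = 0.1152·59 + 1.0857·62 + 0.1290·79 + 0.0455·75 + 0.1396·17 + 0.1612·39 + 0.1749·100 + 0.1210·44 = 119.1915
  x_2 = 0.1117·59 + 0.1307·62 + 1.1540·79 + 0.0671·75 + 0.1294·17 + 0.1444·39 + 0.0862·100 + 0.0643·44 = 130.1686
  x_3 = 0.0868·59 + 0.0545·62 + 0.0851·79 + 1.0531·75 + 0.0611·17 + 0.1172·39 + 0.1281·100 + 0.0520·44 = 114.9097
  x_4 = 0.1383·59 + 0.1586·62 + 0.1345·79 + 0.0674·75 + 1.1057·17 + 0.1402·39 + 0.1727·100 + 0.1454·44 = 81.6123
  x_5 = 0.1041·59 + 0.0562·62 + 0.1436·79 + 0.0382·75 + 0.1073·17 + 1.0963·39 + 0.1435·100 + 0.0592·44 = 85.3718
  x_6 = 0.1230·59 + 0.0998·62 + 0.1185·79 + 0.1142·75 + 0.0693·17 + 0.1717·39 + 1.1556·100 + 0.1262·44 = 160.3553
  x_7 = 0.0592·59 + 0.0948·62 + 0.1281·79 + 0.0815·75 + 0.1047·17 + 0.1331·39 + 0.1650·100 + 1.0830·44 = 96.7313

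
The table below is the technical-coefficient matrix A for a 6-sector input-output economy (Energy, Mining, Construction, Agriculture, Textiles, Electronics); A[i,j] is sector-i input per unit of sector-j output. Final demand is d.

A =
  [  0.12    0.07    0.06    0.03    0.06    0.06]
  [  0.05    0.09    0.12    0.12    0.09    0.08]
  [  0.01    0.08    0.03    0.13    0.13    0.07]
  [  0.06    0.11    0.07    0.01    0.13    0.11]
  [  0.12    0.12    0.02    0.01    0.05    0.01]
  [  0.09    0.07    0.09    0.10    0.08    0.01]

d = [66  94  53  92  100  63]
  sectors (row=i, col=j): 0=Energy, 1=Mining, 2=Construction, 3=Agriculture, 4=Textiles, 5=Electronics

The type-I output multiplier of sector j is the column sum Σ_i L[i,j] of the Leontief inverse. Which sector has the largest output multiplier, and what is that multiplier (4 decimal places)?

Form M = I − A:
  [  0.88   -0.07   -0.06   -0.03   -0.06   -0.06]
  [ -0.05    0.91   -0.12   -0.12   -0.09   -0.08]
  [ -0.01   -0.08    0.97   -0.13   -0.13   -0.07]
  [ -0.06   -0.11   -0.07    0.99   -0.13   -0.11]
  [ -0.12   -0.12   -0.02   -0.01    0.95   -0.01]
  [ -0.09   -0.07   -0.09   -0.10   -0.08    0.99]
Leontief inverse L = M⁻¹:
  [  1.1769    0.1327    0.1065    0.0770    0.1204    0.0994]
  [  0.1209    1.1816    0.1837    0.1868    0.1819    0.1384]
  [  0.0726    0.1576    1.0826    0.1772    0.2016    0.1154]
  [  0.1285    0.1891    0.1270    1.0711    0.2029    0.1531]
  [  0.1684    0.1728    0.0622    0.0499    1.0988    0.0452]
  [  0.1487    0.1430    0.1389    0.1485    0.1514    1.0585]
Total output x = L · d:
  x_0 = 1.1769·66 + 0.1327·94 + 0.1065·53 + 0.0770·92 + 0.1204·100 + 0.0994·63 = 121.1761
  x_1 = 0.1209·66 + 1.1816·94 + 0.1837·53 + 0.1868·92 + 0.1819·100 + 0.1384·63 = 172.8881
  x_2 = 0.0726·66 + 0.1576·94 + 1.0826·53 + 0.1772·92 + 0.2016·100 + 0.1154·63 = 120.7199
  x_3 = 0.1285·66 + 0.1891·94 + 0.1270·53 + 1.0711·92 + 0.2029·100 + 0.1531·63 = 161.4633
  x_4 = 0.1684·66 + 0.1728·94 + 0.0622·53 + 0.0499·92 + 1.0988·100 + 0.0452·63 = 147.9768
  x_5 = 0.1487·66 + 0.1430·94 + 0.1389·53 + 0.1485·92 + 0.1514·100 + 1.0585·63 = 126.1185
Output multipliers (column sums of L):
  Energy: 1.8162
  Mining: 1.9768
  Construction: 1.7010
  Agriculture: 1.7105
  Textiles: 1.9570
  Electronics: 1.6100

Mining (1.9768)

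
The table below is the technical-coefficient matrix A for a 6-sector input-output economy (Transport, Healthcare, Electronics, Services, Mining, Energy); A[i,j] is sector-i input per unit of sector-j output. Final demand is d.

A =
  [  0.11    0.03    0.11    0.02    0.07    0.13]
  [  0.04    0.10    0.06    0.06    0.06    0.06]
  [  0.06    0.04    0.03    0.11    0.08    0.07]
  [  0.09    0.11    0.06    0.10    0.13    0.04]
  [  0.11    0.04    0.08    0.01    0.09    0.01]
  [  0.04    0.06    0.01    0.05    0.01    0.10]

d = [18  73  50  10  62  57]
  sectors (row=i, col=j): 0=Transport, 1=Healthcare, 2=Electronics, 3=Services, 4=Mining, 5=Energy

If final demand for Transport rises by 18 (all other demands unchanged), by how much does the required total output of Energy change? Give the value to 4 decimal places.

Form M = I − A:
  [  0.89   -0.03   -0.11   -0.02   -0.07   -0.13]
  [ -0.04    0.90   -0.06   -0.06   -0.06   -0.06]
  [ -0.06   -0.04    0.97   -0.11   -0.08   -0.07]
  [ -0.09   -0.11   -0.06    0.90   -0.13   -0.04]
  [ -0.11   -0.04   -0.08   -0.01    0.91   -0.01]
  [ -0.04   -0.06   -0.01   -0.05   -0.01    0.90]
Leontief inverse L = M⁻¹:
  [  1.1664    0.0710    0.1522    0.0611    0.1186    0.1891]
  [  0.0851    1.1414    0.0959    0.0965    0.1051    0.1013]
  [  0.1118    0.0825    1.0697    0.1464    0.1302    0.1128]
  [  0.1603    0.1661    0.1168    1.1476    0.1985    0.0965]
  [  0.1571    0.0688    0.1183    0.0379    1.1319    0.0507]
  [  0.0694    0.0902    0.0328    0.0750    0.0373    1.1334]
Total output x = L · d:
  x_0 = 1.1664·18 + 0.0710·73 + 0.1522·50 + 0.0611·10 + 0.1186·62 + 0.1891·57 = 52.5247
  x_1 = 0.0851·18 + 1.1414·73 + 0.0959·50 + 0.0965·10 + 0.1051·62 + 0.1013·57 = 102.9106
  x_2 = 0.1118·18 + 0.0825·73 + 1.0697·50 + 0.1464·10 + 0.1302·62 + 0.1128·57 = 77.4844
  x_3 = 0.1603·18 + 0.1661·73 + 0.1168·50 + 1.1476·10 + 0.1985·62 + 0.0965·57 = 50.1335
  x_4 = 0.1571·18 + 0.0688·73 + 0.1183·50 + 0.0379·10 + 1.1319·62 + 0.0507·57 = 87.2150
  x_5 = 0.0694·18 + 0.0902·73 + 0.0328·50 + 0.0750·10 + 0.0373·62 + 1.1334·57 = 77.1437
Δx_5 = L[5,0] · Δd_0 = 0.0694 · 18 = 1.2492

1.2492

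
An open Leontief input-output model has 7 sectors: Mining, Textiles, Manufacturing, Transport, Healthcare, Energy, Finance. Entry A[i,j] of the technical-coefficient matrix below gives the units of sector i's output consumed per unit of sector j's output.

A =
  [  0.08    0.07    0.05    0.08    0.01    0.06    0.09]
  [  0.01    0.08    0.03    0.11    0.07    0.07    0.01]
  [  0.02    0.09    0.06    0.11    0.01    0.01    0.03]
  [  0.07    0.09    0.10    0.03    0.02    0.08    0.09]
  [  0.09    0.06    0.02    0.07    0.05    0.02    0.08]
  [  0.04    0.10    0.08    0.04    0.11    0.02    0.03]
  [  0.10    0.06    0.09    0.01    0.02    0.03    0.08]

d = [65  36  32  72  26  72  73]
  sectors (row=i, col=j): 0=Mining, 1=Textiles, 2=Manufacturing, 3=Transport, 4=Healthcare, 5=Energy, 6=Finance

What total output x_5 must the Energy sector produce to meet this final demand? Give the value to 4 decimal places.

105.0818

Form M = I − A:
  [  0.92   -0.07   -0.05   -0.08   -0.01   -0.06   -0.09]
  [ -0.01    0.92   -0.03   -0.11   -0.07   -0.07   -0.01]
  [ -0.02   -0.09    0.94   -0.11   -0.01   -0.01   -0.03]
  [ -0.07   -0.09   -0.10    0.97   -0.02   -0.08   -0.09]
  [ -0.09   -0.06   -0.02   -0.07    0.95   -0.02   -0.08]
  [ -0.04   -0.10   -0.08   -0.04   -0.11    0.98   -0.03]
  [ -0.10   -0.06   -0.09   -0.01   -0.02   -0.03    0.92]
Leontief inverse L = M⁻¹:
  [  1.1225    0.1289    0.0989    0.1265    0.0387    0.0941    0.1332]
  [  0.0445    1.1324    0.0697    0.1518    0.1004    0.1002    0.0458]
  [  0.0478    0.1355    1.0961    0.1480    0.0308    0.0383    0.0603]
  [  0.1118    0.1535    0.1496    1.0843    0.0527    0.1130    0.1318]
  [  0.1315    0.1104    0.0612    0.1112    1.0736    0.0513    0.1220]
  [  0.0778    0.1539    0.1176    0.0912    0.1383    1.0497    0.0683]
  [  0.1362    0.1102    0.1293    0.0553    0.0422    0.0571    1.1166]
Total output x = L · d:
  x_0 = 1.1225·65 + 0.1289·36 + 0.0989·32 + 0.1265·72 + 0.0387·26 + 0.0941·72 + 0.1332·73 = 107.3814
  x_1 = 0.0445·65 + 1.1324·36 + 0.0697·32 + 0.1518·72 + 0.1004·26 + 0.1002·72 + 0.0458·73 = 69.9921
  x_2 = 0.0478·65 + 0.1355·36 + 1.0961·32 + 0.1480·72 + 0.0308·26 + 0.0383·72 + 0.0603·73 = 61.6849
  x_3 = 0.1118·65 + 0.1535·36 + 0.1496·32 + 1.0843·72 + 0.0527·26 + 0.1130·72 + 0.1318·73 = 114.7841
  x_4 = 0.1315·65 + 0.1104·36 + 0.0612·32 + 0.1112·72 + 1.0736·26 + 0.0513·72 + 0.1220·73 = 62.9969
  x_5 = 0.0778·65 + 0.1539·36 + 0.1176·32 + 0.0912·72 + 0.1383·26 + 1.0497·72 + 0.0683·73 = 105.0818
  x_6 = 0.1362·65 + 0.1102·36 + 0.1293·32 + 0.0553·72 + 0.0422·26 + 0.0571·72 + 1.1166·73 = 107.6626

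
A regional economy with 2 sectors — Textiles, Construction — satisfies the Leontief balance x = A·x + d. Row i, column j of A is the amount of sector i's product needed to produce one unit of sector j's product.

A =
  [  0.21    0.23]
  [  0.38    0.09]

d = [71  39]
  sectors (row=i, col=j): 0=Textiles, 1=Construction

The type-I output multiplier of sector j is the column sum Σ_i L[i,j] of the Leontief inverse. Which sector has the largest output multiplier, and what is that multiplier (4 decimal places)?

Textiles (2.0428)

Form M = I − A:
  [  0.79   -0.23]
  [ -0.38    0.91]
Leontief inverse L = M⁻¹:
  [  1.4410    0.3642]
  [  0.6017    1.2510]
Total output x = L · d:
  x_0 = 1.4410·71 + 0.3642·39 = 116.5162
  x_1 = 0.6017·71 + 1.2510·39 = 91.5123
Output multipliers (column sums of L):
  Textiles: 2.0428
  Construction: 1.6152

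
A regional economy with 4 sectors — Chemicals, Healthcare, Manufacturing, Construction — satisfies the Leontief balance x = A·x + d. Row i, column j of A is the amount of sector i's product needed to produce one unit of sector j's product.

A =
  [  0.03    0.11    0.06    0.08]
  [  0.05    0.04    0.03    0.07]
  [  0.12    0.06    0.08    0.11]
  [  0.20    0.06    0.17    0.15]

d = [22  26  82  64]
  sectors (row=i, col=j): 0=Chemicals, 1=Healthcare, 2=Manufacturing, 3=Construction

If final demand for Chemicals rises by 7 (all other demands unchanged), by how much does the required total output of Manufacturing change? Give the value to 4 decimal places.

Form M = I − A:
  [  0.97   -0.11   -0.06   -0.08]
  [ -0.05    0.96   -0.03   -0.07]
  [ -0.12   -0.06    0.92   -0.11]
  [ -0.20   -0.06   -0.17    0.85]
Leontief inverse L = M⁻¹:
  [  1.0759    0.1372    0.0978    0.1252]
  [  0.0832    1.0613    0.0590    0.1029]
  [  0.1811    0.1024    1.1339    0.1722]
  [  0.2952    0.1277    0.2540    1.2476]
Total output x = L · d:
  x_0 = 1.0759·22 + 0.1372·26 + 0.0978·82 + 0.1252·64 = 43.2698
  x_1 = 0.0832·22 + 1.0613·26 + 0.0590·82 + 0.1029·64 = 40.8512
  x_2 = 0.1811·22 + 0.1024·26 + 1.1339·82 + 0.1722·64 = 110.6491
  x_3 = 0.2952·22 + 0.1277·26 + 0.2540·82 + 1.2476·64 = 110.4887
Δx_2 = L[2,0] · Δd_0 = 0.1811 · 7 = 1.2675

1.2675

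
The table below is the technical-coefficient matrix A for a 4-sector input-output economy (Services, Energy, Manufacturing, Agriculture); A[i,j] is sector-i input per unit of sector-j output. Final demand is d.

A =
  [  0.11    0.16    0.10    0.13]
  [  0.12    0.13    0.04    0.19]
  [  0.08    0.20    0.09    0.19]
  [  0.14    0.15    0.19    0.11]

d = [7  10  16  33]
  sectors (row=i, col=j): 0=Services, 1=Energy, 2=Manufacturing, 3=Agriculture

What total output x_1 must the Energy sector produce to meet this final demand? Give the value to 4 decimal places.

Form M = I − A:
  [  0.89   -0.16   -0.10   -0.13]
  [ -0.12    0.87   -0.04   -0.19]
  [ -0.08   -0.20    0.91   -0.19]
  [ -0.14   -0.15   -0.19    0.89]
Leontief inverse L = M⁻¹:
  [  1.2330    0.3262    0.2114    0.2949]
  [  0.2417    1.2887    0.1549    0.3435]
  [  0.2203    0.3851    1.2182    0.3745]
  [  0.2817    0.3507    0.3194    1.3078]
Total output x = L · d:
  x_0 = 1.2330·7 + 0.3262·10 + 0.2114·16 + 0.2949·33 = 25.0052
  x_1 = 0.2417·7 + 1.2887·10 + 0.1549·16 + 0.3435·33 = 28.3937
  x_2 = 0.2203·7 + 0.3851·10 + 1.2182·16 + 0.3745·33 = 37.2432
  x_3 = 0.2817·7 + 0.3507·10 + 0.3194·16 + 1.3078·33 = 53.7483

28.3937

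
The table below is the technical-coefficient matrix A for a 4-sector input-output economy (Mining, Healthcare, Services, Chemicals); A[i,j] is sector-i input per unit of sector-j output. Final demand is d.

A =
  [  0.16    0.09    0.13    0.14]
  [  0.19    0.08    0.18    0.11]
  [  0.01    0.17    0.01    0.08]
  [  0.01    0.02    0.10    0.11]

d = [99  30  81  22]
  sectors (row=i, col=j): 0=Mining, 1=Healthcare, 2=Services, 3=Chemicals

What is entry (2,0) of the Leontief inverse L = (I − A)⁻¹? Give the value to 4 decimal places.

L[2,0] = 0.0610

Form M = I − A:
  [  0.84   -0.09   -0.13   -0.14]
  [ -0.19    0.92   -0.18   -0.11]
  [ -0.01   -0.17    0.99   -0.08]
  [ -0.01   -0.02   -0.10    0.89]
Leontief inverse L = M⁻¹:
  [  1.2333    0.1656    0.2157    0.2339]
  [  0.2698    1.1677    0.2690    0.2109]
  [  0.0610    0.2063    1.0689    0.1312]
  [  0.0268    0.0513    0.1286    1.1457]
Total output x = L · d:
  x_0 = 1.2333·99 + 0.1656·30 + 0.2157·81 + 0.2339·22 = 149.6766
  x_1 = 0.2698·99 + 1.1677·30 + 0.2690·81 + 0.2109·22 = 88.1753
  x_2 = 0.0610·99 + 0.2063·30 + 1.0689·81 + 0.1312·22 = 101.6881
  x_3 = 0.0268·99 + 0.0513·30 + 0.1286·81 + 1.1457·22 = 39.8080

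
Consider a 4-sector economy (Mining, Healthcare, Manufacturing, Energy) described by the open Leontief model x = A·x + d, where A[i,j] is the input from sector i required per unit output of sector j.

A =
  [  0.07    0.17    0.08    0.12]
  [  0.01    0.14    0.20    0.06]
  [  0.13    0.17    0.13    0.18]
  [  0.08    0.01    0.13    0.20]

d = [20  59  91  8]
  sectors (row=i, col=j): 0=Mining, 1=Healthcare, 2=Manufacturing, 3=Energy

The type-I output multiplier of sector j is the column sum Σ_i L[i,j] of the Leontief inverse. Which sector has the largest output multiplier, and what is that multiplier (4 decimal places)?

Energy (2.0857)

Form M = I − A:
  [  0.93   -0.17   -0.08   -0.12]
  [ -0.01    0.86   -0.20   -0.06]
  [ -0.13   -0.17    0.87   -0.18]
  [ -0.08   -0.01   -0.13    0.80]
Leontief inverse L = M⁻¹:
  [  1.1261    0.2647    0.1993    0.2336]
  [  0.0730    1.2422    0.3186    0.1758]
  [  0.2132    0.3011    1.2898    0.3448]
  [  0.1482    0.0909    0.2335    1.3316]
Total output x = L · d:
  x_0 = 1.1261·20 + 0.2647·59 + 0.1993·91 + 0.2336·8 = 58.1450
  x_1 = 0.0730·20 + 1.2422·59 + 0.3186·91 + 0.1758·8 = 105.1468
  x_2 = 0.2132·20 + 0.3011·59 + 1.2898·91 + 0.3448·8 = 142.1552
  x_3 = 0.1482·20 + 0.0909·59 + 0.2335·91 + 1.3316·8 = 40.2291
Output multipliers (column sums of L):
  Mining: 1.5604
  Healthcare: 1.8990
  Manufacturing: 2.0411
  Energy: 2.0857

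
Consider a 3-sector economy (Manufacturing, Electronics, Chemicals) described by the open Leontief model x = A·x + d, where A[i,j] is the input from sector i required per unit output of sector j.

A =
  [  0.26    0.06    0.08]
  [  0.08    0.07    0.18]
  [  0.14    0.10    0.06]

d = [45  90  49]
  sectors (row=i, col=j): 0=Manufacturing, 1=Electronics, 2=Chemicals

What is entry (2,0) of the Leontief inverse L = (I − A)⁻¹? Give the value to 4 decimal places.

Form M = I − A:
  [  0.74   -0.06   -0.08]
  [ -0.08    0.93   -0.18]
  [ -0.14   -0.10    0.94]
Leontief inverse L = M⁻¹:
  [  1.3888    0.1045    0.1382]
  [  0.1629    1.1101    0.2264]
  [  0.2242    0.1337    1.1085]
Total output x = L · d:
  x_0 = 1.3888·45 + 0.1045·90 + 0.1382·49 = 78.6686
  x_1 = 0.1629·45 + 1.1101·90 + 0.2264·49 = 118.3349
  x_2 = 0.2242·45 + 0.1337·90 + 1.1085·49 = 76.4331

L[2,0] = 0.2242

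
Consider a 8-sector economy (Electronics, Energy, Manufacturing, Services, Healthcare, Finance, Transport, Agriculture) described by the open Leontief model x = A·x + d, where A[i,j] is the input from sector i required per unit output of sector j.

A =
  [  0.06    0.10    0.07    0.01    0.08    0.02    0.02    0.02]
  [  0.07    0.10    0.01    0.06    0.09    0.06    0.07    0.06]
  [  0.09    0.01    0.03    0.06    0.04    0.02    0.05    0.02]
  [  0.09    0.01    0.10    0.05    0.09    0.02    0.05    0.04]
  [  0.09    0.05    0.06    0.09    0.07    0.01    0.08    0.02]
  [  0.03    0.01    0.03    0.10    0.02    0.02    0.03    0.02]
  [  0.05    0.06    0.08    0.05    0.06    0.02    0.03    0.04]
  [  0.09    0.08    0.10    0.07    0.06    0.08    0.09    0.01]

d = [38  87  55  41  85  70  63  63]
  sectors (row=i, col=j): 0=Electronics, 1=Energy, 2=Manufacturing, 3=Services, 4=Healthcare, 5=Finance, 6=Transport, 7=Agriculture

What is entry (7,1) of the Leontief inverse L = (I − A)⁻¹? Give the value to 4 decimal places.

L[7,1] = 0.1303

Form M = I − A:
  [  0.94   -0.10   -0.07   -0.01   -0.08   -0.02   -0.02   -0.02]
  [ -0.07    0.90   -0.01   -0.06   -0.09   -0.06   -0.07   -0.06]
  [ -0.09   -0.01    0.97   -0.06   -0.04   -0.02   -0.05   -0.02]
  [ -0.09   -0.01   -0.10    0.95   -0.09   -0.02   -0.05   -0.04]
  [ -0.09   -0.05   -0.06   -0.09    0.93   -0.01   -0.08   -0.02]
  [ -0.03   -0.01   -0.03   -0.10   -0.02    0.98   -0.03   -0.02]
  [ -0.05   -0.06   -0.08   -0.05   -0.06   -0.02    0.97   -0.04]
  [ -0.09   -0.08   -0.10   -0.07   -0.06   -0.08   -0.09    0.99]
Leontief inverse L = M⁻¹:
  [  1.1091    0.1397    0.1043    0.0491    0.1253    0.0401    0.0562    0.0406]
  [  0.1352    1.1533    0.0645    0.1148    0.1524    0.0882    0.1187    0.0882]
  [  0.1294    0.0401    1.0656    0.0887    0.0773    0.0339    0.0758    0.0355]
  [  0.1477    0.0497    0.1473    1.0932    0.1401    0.0395    0.0890    0.0604]
  [  0.1500    0.0943    0.1108    0.1342    1.1264    0.0314    0.1205    0.0447]
  [  0.0638    0.0299    0.0606    0.1250    0.0508    1.0316    0.0522    0.0333]
  [  0.1010    0.0962    0.1193    0.0894    0.1053    0.0399    1.0662    0.0599]
  [  0.1587    0.1303    0.1552    0.1264    0.1234    0.1059    0.1371    1.0396]
Total output x = L · d:
  x_0 = 1.1091·38 + 0.1397·87 + 0.1043·55 + 0.0491·41 + 0.1253·85 + 0.0401·70 + 0.0562·63 + 0.0406·63 = 81.5990
  x_1 = 0.1352·38 + 1.1533·87 + 0.0645·55 + 0.1148·41 + 0.1524·85 + 0.0882·70 + 0.1187·63 + 0.0882·63 = 145.9021
  x_2 = 0.1294·38 + 0.0401·87 + 1.0656·55 + 0.0887·41 + 0.0773·85 + 0.0339·70 + 0.0758·63 + 0.0355·63 = 86.5987
  x_3 = 0.1477·38 + 0.0497·87 + 0.1473·55 + 1.0932·41 + 0.1401·85 + 0.0395·70 + 0.0890·63 + 0.0604·63 = 86.9463
  x_4 = 0.1500·38 + 0.0943·87 + 0.1108·55 + 0.1342·41 + 1.1264·85 + 0.0314·70 + 0.1205·63 + 0.0447·63 = 133.8566
  x_5 = 0.0638·38 + 0.0299·87 + 0.0606·55 + 0.1250·41 + 0.0508·85 + 1.0316·70 + 0.0522·63 + 0.0333·63 = 95.4009
  x_6 = 0.1010·38 + 0.0962·87 + 0.1193·55 + 0.0894·41 + 0.1053·85 + 0.0399·70 + 1.0662·63 + 0.0599·63 = 105.1272
  x_7 = 0.1587·38 + 0.1303·87 + 0.1552·55 + 0.1264·41 + 0.1234·85 + 0.1059·70 + 0.1371·63 + 1.0396·63 = 123.1183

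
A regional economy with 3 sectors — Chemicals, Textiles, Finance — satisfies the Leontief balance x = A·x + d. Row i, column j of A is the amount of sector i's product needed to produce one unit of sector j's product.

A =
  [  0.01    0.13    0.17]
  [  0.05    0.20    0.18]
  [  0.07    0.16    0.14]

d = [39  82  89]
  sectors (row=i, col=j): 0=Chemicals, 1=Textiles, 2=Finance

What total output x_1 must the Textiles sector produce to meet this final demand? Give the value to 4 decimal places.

Form M = I − A:
  [  0.99   -0.13   -0.17]
  [ -0.05    0.80   -0.18]
  [ -0.07   -0.16    0.86]
Leontief inverse L = M⁻¹:
  [  1.0389    0.2191    0.2512]
  [  0.0876    1.3231    0.2942]
  [  0.1009    0.2640    1.2380]
Total output x = L · d:
  x_0 = 1.0389·39 + 0.2191·82 + 0.2512·89 = 80.8407
  x_1 = 0.0876·39 + 1.3231·82 + 0.2942·89 = 138.0988
  x_2 = 0.1009·39 + 0.2640·82 + 1.2380·89 = 135.7612

138.0988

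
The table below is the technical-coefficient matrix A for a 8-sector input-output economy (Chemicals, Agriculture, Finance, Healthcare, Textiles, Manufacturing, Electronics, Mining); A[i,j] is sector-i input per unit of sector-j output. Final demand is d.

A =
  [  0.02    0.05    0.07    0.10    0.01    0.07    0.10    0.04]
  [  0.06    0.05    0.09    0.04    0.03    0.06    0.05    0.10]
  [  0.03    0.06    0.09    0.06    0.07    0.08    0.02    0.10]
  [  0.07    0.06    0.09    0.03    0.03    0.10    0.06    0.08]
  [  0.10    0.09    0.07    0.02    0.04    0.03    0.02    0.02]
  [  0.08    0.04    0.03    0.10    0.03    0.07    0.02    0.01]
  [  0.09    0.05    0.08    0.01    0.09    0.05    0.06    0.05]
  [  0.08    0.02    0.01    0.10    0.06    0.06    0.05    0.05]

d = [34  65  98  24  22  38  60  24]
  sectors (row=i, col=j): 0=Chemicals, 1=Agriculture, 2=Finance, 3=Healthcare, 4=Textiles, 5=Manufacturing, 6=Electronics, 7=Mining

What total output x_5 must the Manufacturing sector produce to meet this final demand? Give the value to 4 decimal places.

Form M = I − A:
  [  0.98   -0.05   -0.07   -0.10   -0.01   -0.07   -0.10   -0.04]
  [ -0.06    0.95   -0.09   -0.04   -0.03   -0.06   -0.05   -0.10]
  [ -0.03   -0.06    0.91   -0.06   -0.07   -0.08   -0.02   -0.10]
  [ -0.07   -0.06   -0.09    0.97   -0.03   -0.10   -0.06   -0.08]
  [ -0.10   -0.09   -0.07   -0.02    0.96   -0.03   -0.02   -0.02]
  [ -0.08   -0.04   -0.03   -0.10   -0.03    0.93   -0.02   -0.01]
  [ -0.09   -0.05   -0.08   -0.01   -0.09   -0.05    0.94   -0.05]
  [ -0.08   -0.02   -0.01   -0.10   -0.06   -0.06   -0.05    0.95]
Leontief inverse L = M⁻¹:
  [  1.0767    0.0937    0.1282    0.1480    0.0510    0.1291    0.1404    0.0910]
  [  0.1160    1.0938    0.1457    0.0963    0.0708    0.1192    0.0918    0.1511]
  [  0.0913    0.1078    1.1486    0.1183    0.1115    0.1421    0.0610    0.1531]
  [  0.1304    0.1074    0.1502    1.0913    0.0730    0.1636    0.1046    0.1333]
  [  0.1421    0.1281    0.1205    0.0646    1.0697    0.0779    0.0564    0.0639]
  [  0.1237    0.0770    0.0780    0.1430    0.0572    1.1197    0.0557    0.0495]
  [  0.1456    0.0971    0.1383    0.0626    0.1293    0.1056    1.1016    0.0980]
  [  0.1323    0.0614    0.0616    0.1470    0.0926    0.1133    0.0905    1.0914]
Total output x = L · d:
  x_0 = 1.0767·34 + 0.0937·65 + 0.1282·98 + 0.1480·24 + 0.0510·22 + 0.1291·38 + 0.1404·60 + 0.0910·24 = 75.4498
  x_1 = 0.1160·34 + 1.0938·65 + 0.1457·98 + 0.0963·24 + 0.0708·22 + 0.1192·38 + 0.0918·60 + 0.1511·24 = 106.8563
  x_2 = 0.0913·34 + 0.1078·65 + 1.1486·98 + 0.1183·24 + 0.1115·22 + 0.1421·38 + 0.0610·60 + 0.1531·24 = 140.6948
  x_3 = 0.1304·34 + 0.1074·65 + 0.1502·98 + 1.0913·24 + 0.0730·22 + 0.1636·38 + 0.1046·60 + 0.1333·24 = 69.6241
  x_4 = 0.1421·34 + 0.1281·65 + 0.1205·98 + 0.0646·24 + 1.0697·22 + 0.0779·38 + 0.0564·60 + 0.0639·24 = 57.9322
  x_5 = 0.1237·34 + 0.0770·65 + 0.0780·98 + 0.1430·24 + 0.0572·22 + 1.1197·38 + 0.0557·60 + 0.0495·24 = 68.6282
  x_6 = 0.1456·34 + 0.0971·65 + 0.1383·98 + 0.0626·24 + 0.1293·22 + 0.1056·38 + 1.1016·60 + 0.0980·24 = 101.6291
  x_7 = 0.1323·34 + 0.0614·65 + 0.0616·98 + 0.1470·24 + 0.0926·22 + 0.1133·38 + 0.0905·60 + 1.0914·24 = 56.0185

68.6282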